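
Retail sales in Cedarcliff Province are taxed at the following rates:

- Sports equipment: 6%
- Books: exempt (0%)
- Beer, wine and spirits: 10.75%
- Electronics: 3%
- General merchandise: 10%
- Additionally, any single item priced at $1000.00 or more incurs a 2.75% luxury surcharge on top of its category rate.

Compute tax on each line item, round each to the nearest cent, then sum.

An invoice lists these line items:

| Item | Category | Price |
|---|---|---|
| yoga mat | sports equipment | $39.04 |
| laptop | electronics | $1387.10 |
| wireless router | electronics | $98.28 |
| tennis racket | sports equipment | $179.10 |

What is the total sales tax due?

Yoga mat $39.04: sports equipment → 6% → $2.34
Laptop $1387.10: electronics → 3% + 2.75% surcharge = 5.75% → $79.76
Wireless router $98.28: electronics → 3% → $2.95
Tennis racket $179.10: sports equipment → 6% → $10.75
Total tax = $2.34 + $79.76 + $2.95 + $10.75 = $95.80

$95.80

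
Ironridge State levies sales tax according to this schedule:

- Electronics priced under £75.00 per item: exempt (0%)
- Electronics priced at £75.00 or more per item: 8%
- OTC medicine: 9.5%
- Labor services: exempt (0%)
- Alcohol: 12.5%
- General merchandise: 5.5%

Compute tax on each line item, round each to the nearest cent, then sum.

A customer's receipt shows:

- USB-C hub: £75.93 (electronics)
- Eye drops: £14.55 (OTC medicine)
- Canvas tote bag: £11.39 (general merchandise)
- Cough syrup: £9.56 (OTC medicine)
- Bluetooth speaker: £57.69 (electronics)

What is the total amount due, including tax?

£178.11

USB-C hub £75.93: electronics, £75.00 or more → 8% → £6.07
Eye drops £14.55: OTC medicine → 9.5% → £1.38
Canvas tote bag £11.39: general merchandise → 5.5% → £0.63
Cough syrup £9.56: OTC medicine → 9.5% → £0.91
Bluetooth speaker £57.69: electronics, under £75.00 → 0% → £0.00
Subtotal = £169.12; tax = £8.99; total due = £178.11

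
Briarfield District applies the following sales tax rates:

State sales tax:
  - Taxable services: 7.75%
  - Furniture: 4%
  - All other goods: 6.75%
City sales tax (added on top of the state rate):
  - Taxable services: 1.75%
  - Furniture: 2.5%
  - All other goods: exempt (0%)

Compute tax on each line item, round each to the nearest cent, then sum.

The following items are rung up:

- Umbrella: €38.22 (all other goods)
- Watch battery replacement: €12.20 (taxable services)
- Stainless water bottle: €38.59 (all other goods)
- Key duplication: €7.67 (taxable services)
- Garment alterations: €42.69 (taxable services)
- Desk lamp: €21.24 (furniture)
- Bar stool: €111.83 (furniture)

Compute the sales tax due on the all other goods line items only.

Umbrella €38.22: all other goods → 6.75% + 0% city = 6.75% → €2.58
Stainless water bottle €38.59: all other goods → 6.75% + 0% city = 6.75% → €2.60
Tax on all other goods = €2.58 + €2.60 = €5.18

€5.18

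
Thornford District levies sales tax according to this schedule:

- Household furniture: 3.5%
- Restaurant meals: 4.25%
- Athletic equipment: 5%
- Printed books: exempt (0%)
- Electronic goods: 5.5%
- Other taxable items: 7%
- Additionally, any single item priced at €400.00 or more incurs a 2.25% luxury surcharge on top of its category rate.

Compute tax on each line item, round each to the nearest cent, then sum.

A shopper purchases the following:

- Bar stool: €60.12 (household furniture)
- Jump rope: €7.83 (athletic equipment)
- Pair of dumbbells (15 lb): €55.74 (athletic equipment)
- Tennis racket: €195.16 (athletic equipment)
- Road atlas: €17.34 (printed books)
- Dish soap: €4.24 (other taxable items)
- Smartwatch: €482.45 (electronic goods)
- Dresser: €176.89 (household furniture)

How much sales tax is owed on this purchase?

€58.92

Bar stool €60.12: household furniture → 3.5% → €2.10
Jump rope €7.83: athletic equipment → 5% → €0.39
Pair of dumbbells (15 lb) €55.74: athletic equipment → 5% → €2.79
Tennis racket €195.16: athletic equipment → 5% → €9.76
Road atlas €17.34: printed books → 0% → €0.00
Dish soap €4.24: other taxable items → 7% → €0.30
Smartwatch €482.45: electronic goods → 5.5% + 2.25% surcharge = 7.75% → €37.39
Dresser €176.89: household furniture → 3.5% → €6.19
Total tax = €2.10 + €0.39 + €2.79 + €9.76 + €0.30 + €37.39 + €6.19 = €58.92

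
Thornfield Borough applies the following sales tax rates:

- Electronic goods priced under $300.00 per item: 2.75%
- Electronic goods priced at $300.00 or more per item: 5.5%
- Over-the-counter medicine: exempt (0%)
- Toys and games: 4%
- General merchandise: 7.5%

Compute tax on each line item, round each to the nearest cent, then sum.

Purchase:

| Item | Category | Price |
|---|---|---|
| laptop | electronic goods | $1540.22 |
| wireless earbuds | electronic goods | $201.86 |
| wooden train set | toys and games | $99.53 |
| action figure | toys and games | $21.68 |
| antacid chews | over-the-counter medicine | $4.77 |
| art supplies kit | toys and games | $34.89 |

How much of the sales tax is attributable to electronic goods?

Laptop $1540.22: electronic goods, $300.00 or more → 5.5% → $84.71
Wireless earbuds $201.86: electronic goods, under $300.00 → 2.75% → $5.55
Tax on electronic goods = $84.71 + $5.55 = $90.26

$90.26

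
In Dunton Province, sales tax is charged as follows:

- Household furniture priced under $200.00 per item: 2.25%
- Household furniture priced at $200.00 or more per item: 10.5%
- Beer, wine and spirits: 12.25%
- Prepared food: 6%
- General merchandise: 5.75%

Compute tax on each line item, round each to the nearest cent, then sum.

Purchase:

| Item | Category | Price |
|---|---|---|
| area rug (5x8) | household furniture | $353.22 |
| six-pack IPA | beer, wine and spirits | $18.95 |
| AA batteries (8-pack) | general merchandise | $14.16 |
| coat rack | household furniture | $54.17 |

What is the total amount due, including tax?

Area rug (5x8) $353.22: household furniture, $200.00 or more → 10.5% → $37.09
Six-pack IPA $18.95: beer, wine and spirits → 12.25% → $2.32
AA batteries (8-pack) $14.16: general merchandise → 5.75% → $0.81
Coat rack $54.17: household furniture, under $200.00 → 2.25% → $1.22
Subtotal = $440.50; tax = $41.44; total due = $481.94

$481.94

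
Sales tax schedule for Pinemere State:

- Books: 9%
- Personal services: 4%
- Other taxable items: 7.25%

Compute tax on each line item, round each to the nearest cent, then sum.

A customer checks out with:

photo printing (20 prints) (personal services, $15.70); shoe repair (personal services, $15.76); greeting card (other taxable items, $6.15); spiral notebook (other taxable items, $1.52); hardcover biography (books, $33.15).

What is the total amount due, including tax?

$77.08

Photo printing (20 prints) $15.70: personal services → 4% → $0.63
Shoe repair $15.76: personal services → 4% → $0.63
Greeting card $6.15: other taxable items → 7.25% → $0.45
Spiral notebook $1.52: other taxable items → 7.25% → $0.11
Hardcover biography $33.15: books → 9% → $2.98
Subtotal = $72.28; tax = $4.80; total due = $77.08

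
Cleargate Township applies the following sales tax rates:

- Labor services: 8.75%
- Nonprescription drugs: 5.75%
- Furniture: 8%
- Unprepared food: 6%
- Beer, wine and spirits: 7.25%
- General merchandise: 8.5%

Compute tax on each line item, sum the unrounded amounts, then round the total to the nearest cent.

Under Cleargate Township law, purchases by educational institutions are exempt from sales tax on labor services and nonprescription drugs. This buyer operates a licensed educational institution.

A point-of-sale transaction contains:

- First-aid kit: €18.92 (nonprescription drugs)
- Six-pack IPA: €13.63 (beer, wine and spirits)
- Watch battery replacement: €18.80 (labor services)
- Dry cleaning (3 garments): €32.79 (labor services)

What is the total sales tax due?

First-aid kit €18.92: nonprescription drugs, buyer-exempt → 0% → €0.00
Six-pack IPA €13.63: beer, wine and spirits → 7.25% → €0.988175
Watch battery replacement €18.80: labor services, buyer-exempt → 0% → €0.00
Dry cleaning (3 garments) €32.79: labor services, buyer-exempt → 0% → €0.00
Unrounded tax sum = €0.988175 → €0.99

€0.99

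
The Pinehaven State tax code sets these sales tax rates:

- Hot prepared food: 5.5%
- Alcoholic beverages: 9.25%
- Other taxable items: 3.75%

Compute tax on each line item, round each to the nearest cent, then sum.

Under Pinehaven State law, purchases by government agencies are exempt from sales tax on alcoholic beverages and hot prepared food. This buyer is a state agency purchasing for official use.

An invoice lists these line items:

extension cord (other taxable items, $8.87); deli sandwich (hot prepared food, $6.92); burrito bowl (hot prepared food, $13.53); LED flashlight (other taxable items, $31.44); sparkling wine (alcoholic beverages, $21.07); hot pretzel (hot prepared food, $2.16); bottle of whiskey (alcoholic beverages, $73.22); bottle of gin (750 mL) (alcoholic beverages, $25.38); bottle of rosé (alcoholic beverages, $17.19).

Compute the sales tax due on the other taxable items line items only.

Extension cord $8.87: other taxable items → 3.75% → $0.33
LED flashlight $31.44: other taxable items → 3.75% → $1.18
Tax on other taxable items = $0.33 + $1.18 = $1.51

$1.51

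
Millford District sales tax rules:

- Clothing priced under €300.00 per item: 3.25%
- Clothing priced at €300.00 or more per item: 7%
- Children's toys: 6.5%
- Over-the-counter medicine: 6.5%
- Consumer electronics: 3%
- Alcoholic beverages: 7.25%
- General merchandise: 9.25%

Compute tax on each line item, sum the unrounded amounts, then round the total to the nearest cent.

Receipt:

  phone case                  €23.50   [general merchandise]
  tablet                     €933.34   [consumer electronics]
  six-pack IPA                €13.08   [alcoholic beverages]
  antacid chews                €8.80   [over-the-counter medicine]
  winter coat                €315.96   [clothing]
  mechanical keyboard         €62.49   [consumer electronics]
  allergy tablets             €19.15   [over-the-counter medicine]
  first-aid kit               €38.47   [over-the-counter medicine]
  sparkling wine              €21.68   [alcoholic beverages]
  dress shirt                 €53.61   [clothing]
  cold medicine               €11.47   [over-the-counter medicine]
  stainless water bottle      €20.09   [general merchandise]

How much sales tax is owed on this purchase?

€65.35

Phone case €23.50: general merchandise → 9.25% → €2.17375
Tablet €933.34: consumer electronics → 3% → €28.0002
Six-pack IPA €13.08: alcoholic beverages → 7.25% → €0.9483
Antacid chews €8.80: over-the-counter medicine → 6.5% → €0.572
Winter coat €315.96: clothing, €300.00 or more → 7% → €22.1172
Mechanical keyboard €62.49: consumer electronics → 3% → €1.8747
Allergy tablets €19.15: over-the-counter medicine → 6.5% → €1.24475
First-aid kit €38.47: over-the-counter medicine → 6.5% → €2.50055
Sparkling wine €21.68: alcoholic beverages → 7.25% → €1.5718
Dress shirt €53.61: clothing, under €300.00 → 3.25% → €1.742325
Cold medicine €11.47: over-the-counter medicine → 6.5% → €0.74555
Stainless water bottle €20.09: general merchandise → 9.25% → €1.858325
Unrounded tax sum = €65.34945 → €65.35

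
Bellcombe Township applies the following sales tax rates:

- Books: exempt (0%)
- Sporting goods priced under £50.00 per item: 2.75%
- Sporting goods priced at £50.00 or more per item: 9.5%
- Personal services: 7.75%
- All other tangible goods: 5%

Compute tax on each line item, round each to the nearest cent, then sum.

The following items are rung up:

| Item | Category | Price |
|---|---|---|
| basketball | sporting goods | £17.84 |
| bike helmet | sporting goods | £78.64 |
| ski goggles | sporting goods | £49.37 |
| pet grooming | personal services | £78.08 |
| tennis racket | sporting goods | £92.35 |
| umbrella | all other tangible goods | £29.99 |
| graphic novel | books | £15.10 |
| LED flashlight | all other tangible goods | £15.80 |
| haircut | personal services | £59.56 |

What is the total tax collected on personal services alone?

£10.67

Pet grooming £78.08: personal services → 7.75% → £6.05
Haircut £59.56: personal services → 7.75% → £4.62
Tax on personal services = £6.05 + £4.62 = £10.67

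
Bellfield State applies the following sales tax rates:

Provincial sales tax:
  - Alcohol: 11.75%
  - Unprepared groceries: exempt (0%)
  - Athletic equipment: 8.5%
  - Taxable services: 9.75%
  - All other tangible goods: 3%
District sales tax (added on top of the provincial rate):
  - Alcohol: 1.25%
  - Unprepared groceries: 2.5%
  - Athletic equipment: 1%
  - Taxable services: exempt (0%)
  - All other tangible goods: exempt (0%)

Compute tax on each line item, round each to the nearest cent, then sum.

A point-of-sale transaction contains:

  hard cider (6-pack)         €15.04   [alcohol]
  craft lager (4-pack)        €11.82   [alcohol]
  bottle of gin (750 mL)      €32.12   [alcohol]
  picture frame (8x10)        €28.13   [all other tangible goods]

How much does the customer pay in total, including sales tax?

Hard cider (6-pack) €15.04: alcohol → 11.75% + 1.25% district = 13% → €1.96
Craft lager (4-pack) €11.82: alcohol → 11.75% + 1.25% district = 13% → €1.54
Bottle of gin (750 mL) €32.12: alcohol → 11.75% + 1.25% district = 13% → €4.18
Picture frame (8x10) €28.13: all other tangible goods → 3% + 0% district = 3% → €0.84
Subtotal = €87.11; tax = €8.52; total due = €95.63

€95.63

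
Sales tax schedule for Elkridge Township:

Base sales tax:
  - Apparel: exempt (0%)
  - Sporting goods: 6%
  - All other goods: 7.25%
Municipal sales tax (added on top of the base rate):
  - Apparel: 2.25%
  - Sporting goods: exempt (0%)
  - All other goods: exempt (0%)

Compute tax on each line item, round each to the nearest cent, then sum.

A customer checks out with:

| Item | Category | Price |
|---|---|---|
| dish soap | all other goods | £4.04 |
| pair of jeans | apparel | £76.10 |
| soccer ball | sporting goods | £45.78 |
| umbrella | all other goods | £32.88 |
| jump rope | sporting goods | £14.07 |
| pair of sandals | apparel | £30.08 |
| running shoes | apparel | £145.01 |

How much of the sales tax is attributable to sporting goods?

£3.59

Soccer ball £45.78: sporting goods → 6% + 0% municipal = 6% → £2.75
Jump rope £14.07: sporting goods → 6% + 0% municipal = 6% → £0.84
Tax on sporting goods = £2.75 + £0.84 = £3.59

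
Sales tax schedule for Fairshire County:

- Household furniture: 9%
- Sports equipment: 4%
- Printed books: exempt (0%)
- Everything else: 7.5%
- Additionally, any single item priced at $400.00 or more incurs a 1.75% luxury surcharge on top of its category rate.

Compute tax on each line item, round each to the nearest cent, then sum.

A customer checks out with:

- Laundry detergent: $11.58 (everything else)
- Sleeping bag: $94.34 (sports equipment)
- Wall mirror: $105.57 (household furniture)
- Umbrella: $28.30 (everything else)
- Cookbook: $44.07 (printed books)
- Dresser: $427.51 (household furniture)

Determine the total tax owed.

Laundry detergent $11.58: everything else → 7.5% → $0.87
Sleeping bag $94.34: sports equipment → 4% → $3.77
Wall mirror $105.57: household furniture → 9% → $9.50
Umbrella $28.30: everything else → 7.5% → $2.12
Cookbook $44.07: printed books → 0% → $0.00
Dresser $427.51: household furniture → 9% + 1.75% surcharge = 10.75% → $45.96
Total tax = $0.87 + $3.77 + $9.50 + $2.12 + $45.96 = $62.22

$62.22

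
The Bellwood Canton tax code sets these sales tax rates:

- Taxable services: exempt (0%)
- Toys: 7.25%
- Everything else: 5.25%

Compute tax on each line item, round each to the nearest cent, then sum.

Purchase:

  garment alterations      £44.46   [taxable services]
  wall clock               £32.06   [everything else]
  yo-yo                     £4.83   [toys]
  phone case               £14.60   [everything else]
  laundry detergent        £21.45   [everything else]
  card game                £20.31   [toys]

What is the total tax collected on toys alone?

Yo-yo £4.83: toys → 7.25% → £0.35
Card game £20.31: toys → 7.25% → £1.47
Tax on toys = £0.35 + £1.47 = £1.82

£1.82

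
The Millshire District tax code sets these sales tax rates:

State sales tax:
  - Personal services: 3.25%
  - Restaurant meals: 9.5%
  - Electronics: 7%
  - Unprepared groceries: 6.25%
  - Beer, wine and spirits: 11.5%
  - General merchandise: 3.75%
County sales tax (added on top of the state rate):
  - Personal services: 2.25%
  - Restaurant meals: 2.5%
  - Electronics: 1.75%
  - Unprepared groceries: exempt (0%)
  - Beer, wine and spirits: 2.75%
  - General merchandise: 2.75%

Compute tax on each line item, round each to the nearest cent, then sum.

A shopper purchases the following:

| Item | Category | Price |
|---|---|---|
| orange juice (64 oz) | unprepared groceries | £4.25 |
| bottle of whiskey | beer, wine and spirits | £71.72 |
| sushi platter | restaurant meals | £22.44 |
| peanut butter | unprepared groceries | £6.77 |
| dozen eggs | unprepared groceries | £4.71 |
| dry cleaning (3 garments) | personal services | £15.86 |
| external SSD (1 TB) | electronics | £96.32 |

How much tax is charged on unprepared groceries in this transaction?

Orange juice (64 oz) £4.25: unprepared groceries → 6.25% + 0% county = 6.25% → £0.27
Peanut butter £6.77: unprepared groceries → 6.25% + 0% county = 6.25% → £0.42
Dozen eggs £4.71: unprepared groceries → 6.25% + 0% county = 6.25% → £0.29
Tax on unprepared groceries = £0.27 + £0.42 + £0.29 = £0.98

£0.98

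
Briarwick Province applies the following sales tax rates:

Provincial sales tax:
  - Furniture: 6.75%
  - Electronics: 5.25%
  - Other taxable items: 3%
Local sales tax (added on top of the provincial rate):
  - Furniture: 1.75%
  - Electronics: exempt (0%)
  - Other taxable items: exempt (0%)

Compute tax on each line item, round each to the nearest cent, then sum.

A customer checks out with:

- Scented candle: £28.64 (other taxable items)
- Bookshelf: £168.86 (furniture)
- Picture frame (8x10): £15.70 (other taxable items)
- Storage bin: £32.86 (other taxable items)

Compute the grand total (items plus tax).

£262.73

Scented candle £28.64: other taxable items → 3% + 0% local = 3% → £0.86
Bookshelf £168.86: furniture → 6.75% + 1.75% local = 8.5% → £14.35
Picture frame (8x10) £15.70: other taxable items → 3% + 0% local = 3% → £0.47
Storage bin £32.86: other taxable items → 3% + 0% local = 3% → £0.99
Subtotal = £246.06; tax = £16.67; total due = £262.73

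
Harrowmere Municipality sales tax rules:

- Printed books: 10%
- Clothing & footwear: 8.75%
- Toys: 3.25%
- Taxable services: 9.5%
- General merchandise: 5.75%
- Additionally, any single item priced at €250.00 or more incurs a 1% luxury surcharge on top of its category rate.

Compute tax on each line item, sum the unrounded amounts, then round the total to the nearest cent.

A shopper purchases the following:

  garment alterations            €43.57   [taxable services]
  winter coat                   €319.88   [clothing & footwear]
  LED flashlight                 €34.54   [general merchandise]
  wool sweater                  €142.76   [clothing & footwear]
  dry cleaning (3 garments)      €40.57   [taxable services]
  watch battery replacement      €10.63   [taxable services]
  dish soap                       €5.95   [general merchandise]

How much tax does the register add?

Garment alterations €43.57: taxable services → 9.5% → €4.13915
Winter coat €319.88: clothing & footwear → 8.75% + 1% surcharge = 9.75% → €31.1883
LED flashlight €34.54: general merchandise → 5.75% → €1.98605
Wool sweater €142.76: clothing & footwear → 8.75% → €12.4915
Dry cleaning (3 garments) €40.57: taxable services → 9.5% → €3.85415
Watch battery replacement €10.63: taxable services → 9.5% → €1.00985
Dish soap €5.95: general merchandise → 5.75% → €0.342125
Unrounded tax sum = €55.011125 → €55.01

€55.01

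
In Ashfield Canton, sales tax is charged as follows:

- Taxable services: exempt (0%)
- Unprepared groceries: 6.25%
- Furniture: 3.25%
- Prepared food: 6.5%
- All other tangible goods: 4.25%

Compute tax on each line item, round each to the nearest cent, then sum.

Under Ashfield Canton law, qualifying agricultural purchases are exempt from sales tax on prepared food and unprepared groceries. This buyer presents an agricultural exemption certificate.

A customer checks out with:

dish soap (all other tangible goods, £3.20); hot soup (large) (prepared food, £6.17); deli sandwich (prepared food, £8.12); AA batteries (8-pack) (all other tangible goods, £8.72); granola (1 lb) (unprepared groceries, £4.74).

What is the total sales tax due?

£0.51

Dish soap £3.20: all other tangible goods → 4.25% → £0.14
Hot soup (large) £6.17: prepared food, buyer-exempt → 0% → £0.00
Deli sandwich £8.12: prepared food, buyer-exempt → 0% → £0.00
AA batteries (8-pack) £8.72: all other tangible goods → 4.25% → £0.37
Granola (1 lb) £4.74: unprepared groceries, buyer-exempt → 0% → £0.00
Total tax = £0.14 + £0.37 = £0.51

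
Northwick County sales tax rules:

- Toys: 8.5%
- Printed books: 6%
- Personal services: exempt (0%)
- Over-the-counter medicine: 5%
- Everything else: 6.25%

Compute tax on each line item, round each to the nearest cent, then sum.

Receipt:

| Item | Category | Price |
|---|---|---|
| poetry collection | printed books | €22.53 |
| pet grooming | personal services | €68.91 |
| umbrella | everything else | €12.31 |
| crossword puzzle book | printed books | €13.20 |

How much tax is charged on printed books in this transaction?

Poetry collection €22.53: printed books → 6% → €1.35
Crossword puzzle book €13.20: printed books → 6% → €0.79
Tax on printed books = €1.35 + €0.79 = €2.14

€2.14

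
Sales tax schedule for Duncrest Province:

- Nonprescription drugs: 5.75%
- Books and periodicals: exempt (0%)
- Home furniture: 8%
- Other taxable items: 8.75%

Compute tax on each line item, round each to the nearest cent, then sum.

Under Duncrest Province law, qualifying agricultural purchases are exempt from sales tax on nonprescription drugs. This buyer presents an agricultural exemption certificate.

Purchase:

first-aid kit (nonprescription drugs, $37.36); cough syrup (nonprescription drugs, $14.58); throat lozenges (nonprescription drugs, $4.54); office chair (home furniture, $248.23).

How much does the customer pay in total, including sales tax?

$324.57

First-aid kit $37.36: nonprescription drugs, buyer-exempt → 0% → $0.00
Cough syrup $14.58: nonprescription drugs, buyer-exempt → 0% → $0.00
Throat lozenges $4.54: nonprescription drugs, buyer-exempt → 0% → $0.00
Office chair $248.23: home furniture → 8% → $19.86
Subtotal = $304.71; tax = $19.86; total due = $324.57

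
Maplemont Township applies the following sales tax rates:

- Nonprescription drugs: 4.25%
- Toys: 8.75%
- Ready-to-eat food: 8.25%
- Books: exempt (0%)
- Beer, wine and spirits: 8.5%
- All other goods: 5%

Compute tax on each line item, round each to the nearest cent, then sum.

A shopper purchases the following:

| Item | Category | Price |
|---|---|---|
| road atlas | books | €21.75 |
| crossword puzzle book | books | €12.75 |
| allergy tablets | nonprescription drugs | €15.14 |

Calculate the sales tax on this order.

Road atlas €21.75: books → 0% → €0.00
Crossword puzzle book €12.75: books → 0% → €0.00
Allergy tablets €15.14: nonprescription drugs → 4.25% → €0.64
Total tax = €0.64

€0.64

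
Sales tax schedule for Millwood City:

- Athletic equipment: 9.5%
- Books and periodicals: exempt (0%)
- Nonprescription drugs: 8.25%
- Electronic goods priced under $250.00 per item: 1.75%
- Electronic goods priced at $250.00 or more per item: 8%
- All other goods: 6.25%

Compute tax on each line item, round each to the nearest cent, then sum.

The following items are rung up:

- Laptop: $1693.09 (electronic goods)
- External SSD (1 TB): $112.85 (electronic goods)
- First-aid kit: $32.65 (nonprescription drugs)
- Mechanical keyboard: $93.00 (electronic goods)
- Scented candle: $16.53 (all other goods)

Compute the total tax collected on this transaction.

Laptop $1693.09: electronic goods, $250.00 or more → 8% → $135.45
External SSD (1 TB) $112.85: electronic goods, under $250.00 → 1.75% → $1.97
First-aid kit $32.65: nonprescription drugs → 8.25% → $2.69
Mechanical keyboard $93.00: electronic goods, under $250.00 → 1.75% → $1.63
Scented candle $16.53: all other goods → 6.25% → $1.03
Total tax = $135.45 + $1.97 + $2.69 + $1.63 + $1.03 = $142.77

$142.77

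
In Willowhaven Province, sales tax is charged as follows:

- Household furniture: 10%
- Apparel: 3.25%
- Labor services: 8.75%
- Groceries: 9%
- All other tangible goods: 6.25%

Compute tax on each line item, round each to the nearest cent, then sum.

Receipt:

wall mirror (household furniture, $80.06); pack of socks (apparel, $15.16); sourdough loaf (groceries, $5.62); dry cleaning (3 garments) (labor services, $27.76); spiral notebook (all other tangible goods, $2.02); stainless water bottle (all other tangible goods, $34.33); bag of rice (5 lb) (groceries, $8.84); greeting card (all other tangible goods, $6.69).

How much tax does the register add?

$14.94

Wall mirror $80.06: household furniture → 10% → $8.01
Pack of socks $15.16: apparel → 3.25% → $0.49
Sourdough loaf $5.62: groceries → 9% → $0.51
Dry cleaning (3 garments) $27.76: labor services → 8.75% → $2.43
Spiral notebook $2.02: all other tangible goods → 6.25% → $0.13
Stainless water bottle $34.33: all other tangible goods → 6.25% → $2.15
Bag of rice (5 lb) $8.84: groceries → 9% → $0.80
Greeting card $6.69: all other tangible goods → 6.25% → $0.42
Total tax = $8.01 + $0.49 + $0.51 + $2.43 + $0.13 + $2.15 + $0.80 + $0.42 = $14.94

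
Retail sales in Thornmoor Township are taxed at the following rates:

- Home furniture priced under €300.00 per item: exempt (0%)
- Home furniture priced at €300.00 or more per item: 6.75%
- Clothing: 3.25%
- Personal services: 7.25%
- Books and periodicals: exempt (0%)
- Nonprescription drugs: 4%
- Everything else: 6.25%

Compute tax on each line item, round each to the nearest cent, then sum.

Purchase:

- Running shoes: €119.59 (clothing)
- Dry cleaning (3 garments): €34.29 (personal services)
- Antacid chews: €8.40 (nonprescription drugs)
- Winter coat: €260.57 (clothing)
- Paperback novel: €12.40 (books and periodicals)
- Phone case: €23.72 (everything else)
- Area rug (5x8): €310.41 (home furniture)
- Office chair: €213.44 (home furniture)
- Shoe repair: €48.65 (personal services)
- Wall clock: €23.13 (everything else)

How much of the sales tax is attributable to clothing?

Running shoes €119.59: clothing → 3.25% → €3.89
Winter coat €260.57: clothing → 3.25% → €8.47
Tax on clothing = €3.89 + €8.47 = €12.36

€12.36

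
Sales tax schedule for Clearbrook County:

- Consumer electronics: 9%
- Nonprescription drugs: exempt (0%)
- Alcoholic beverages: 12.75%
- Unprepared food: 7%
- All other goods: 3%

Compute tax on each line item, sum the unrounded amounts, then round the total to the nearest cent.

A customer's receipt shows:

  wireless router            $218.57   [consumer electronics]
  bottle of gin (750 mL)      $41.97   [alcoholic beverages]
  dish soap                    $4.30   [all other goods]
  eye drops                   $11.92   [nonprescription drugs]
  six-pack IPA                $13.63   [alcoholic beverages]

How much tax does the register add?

$26.89

Wireless router $218.57: consumer electronics → 9% → $19.6713
Bottle of gin (750 mL) $41.97: alcoholic beverages → 12.75% → $5.351175
Dish soap $4.30: all other goods → 3% → $0.129
Eye drops $11.92: nonprescription drugs → 0% → $0.00
Six-pack IPA $13.63: alcoholic beverages → 12.75% → $1.737825
Unrounded tax sum = $26.8893 → $26.89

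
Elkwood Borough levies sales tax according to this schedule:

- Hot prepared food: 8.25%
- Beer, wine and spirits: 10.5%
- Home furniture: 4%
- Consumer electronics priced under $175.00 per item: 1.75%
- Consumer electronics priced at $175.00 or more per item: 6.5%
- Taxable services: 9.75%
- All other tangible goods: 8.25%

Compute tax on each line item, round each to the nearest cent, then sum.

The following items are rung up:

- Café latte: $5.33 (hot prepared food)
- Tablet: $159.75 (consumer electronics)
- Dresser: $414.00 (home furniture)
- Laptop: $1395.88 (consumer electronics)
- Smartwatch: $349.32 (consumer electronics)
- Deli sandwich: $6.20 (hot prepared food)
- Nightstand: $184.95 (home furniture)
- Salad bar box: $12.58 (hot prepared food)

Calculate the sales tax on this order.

$142.19

Café latte $5.33: hot prepared food → 8.25% → $0.44
Tablet $159.75: consumer electronics, under $175.00 → 1.75% → $2.80
Dresser $414.00: home furniture → 4% → $16.56
Laptop $1395.88: consumer electronics, $175.00 or more → 6.5% → $90.73
Smartwatch $349.32: consumer electronics, $175.00 or more → 6.5% → $22.71
Deli sandwich $6.20: hot prepared food → 8.25% → $0.51
Nightstand $184.95: home furniture → 4% → $7.40
Salad bar box $12.58: hot prepared food → 8.25% → $1.04
Total tax = $0.44 + $2.80 + $16.56 + $90.73 + $22.71 + $0.51 + $7.40 + $1.04 = $142.19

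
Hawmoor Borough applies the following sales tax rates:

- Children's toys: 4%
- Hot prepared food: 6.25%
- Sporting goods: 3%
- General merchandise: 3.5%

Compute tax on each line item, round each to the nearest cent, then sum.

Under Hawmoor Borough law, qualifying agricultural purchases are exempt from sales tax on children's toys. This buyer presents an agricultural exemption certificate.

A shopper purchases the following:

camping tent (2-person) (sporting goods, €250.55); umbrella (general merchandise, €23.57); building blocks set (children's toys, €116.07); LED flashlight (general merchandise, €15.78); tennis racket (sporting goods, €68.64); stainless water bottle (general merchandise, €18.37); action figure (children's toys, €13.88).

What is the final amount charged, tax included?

€518.45

Camping tent (2-person) €250.55: sporting goods → 3% → €7.52
Umbrella €23.57: general merchandise → 3.5% → €0.82
Building blocks set €116.07: children's toys, buyer-exempt → 0% → €0.00
LED flashlight €15.78: general merchandise → 3.5% → €0.55
Tennis racket €68.64: sporting goods → 3% → €2.06
Stainless water bottle €18.37: general merchandise → 3.5% → €0.64
Action figure €13.88: children's toys, buyer-exempt → 0% → €0.00
Subtotal = €506.86; tax = €11.59; total due = €518.45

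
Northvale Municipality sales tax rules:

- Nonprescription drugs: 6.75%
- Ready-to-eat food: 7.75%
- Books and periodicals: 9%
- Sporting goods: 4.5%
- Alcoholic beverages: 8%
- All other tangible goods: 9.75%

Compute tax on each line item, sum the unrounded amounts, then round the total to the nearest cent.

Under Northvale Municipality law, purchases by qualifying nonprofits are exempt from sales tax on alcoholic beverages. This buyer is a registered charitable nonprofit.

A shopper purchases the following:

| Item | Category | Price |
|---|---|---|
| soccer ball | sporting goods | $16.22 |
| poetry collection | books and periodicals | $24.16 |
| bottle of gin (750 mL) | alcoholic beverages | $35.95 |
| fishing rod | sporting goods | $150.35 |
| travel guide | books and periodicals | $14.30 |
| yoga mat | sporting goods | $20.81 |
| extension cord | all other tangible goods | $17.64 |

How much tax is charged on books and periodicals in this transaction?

Poetry collection $24.16: books and periodicals → 9% → $2.1744
Travel guide $14.30: books and periodicals → 9% → $1.287
Tax on books and periodicals: unrounded sum = $3.4614 → $3.46

$3.46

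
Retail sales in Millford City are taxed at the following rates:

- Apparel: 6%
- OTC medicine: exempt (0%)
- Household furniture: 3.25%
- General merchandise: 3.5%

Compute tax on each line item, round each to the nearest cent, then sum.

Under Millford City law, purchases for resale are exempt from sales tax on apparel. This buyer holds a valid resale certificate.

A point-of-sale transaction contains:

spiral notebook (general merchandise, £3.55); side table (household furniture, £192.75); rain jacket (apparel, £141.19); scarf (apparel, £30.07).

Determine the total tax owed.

Spiral notebook £3.55: general merchandise → 3.5% → £0.12
Side table £192.75: household furniture → 3.25% → £6.26
Rain jacket £141.19: apparel, buyer-exempt → 0% → £0.00
Scarf £30.07: apparel, buyer-exempt → 0% → £0.00
Total tax = £0.12 + £6.26 = £6.38

£6.38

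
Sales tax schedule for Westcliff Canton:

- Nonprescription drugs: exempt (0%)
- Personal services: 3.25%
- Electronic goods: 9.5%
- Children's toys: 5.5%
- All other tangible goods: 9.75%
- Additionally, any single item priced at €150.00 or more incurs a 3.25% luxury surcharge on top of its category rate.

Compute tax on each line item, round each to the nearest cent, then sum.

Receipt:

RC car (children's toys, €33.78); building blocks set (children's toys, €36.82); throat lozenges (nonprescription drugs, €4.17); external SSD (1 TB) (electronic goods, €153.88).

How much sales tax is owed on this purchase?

€23.51

RC car €33.78: children's toys → 5.5% → €1.86
Building blocks set €36.82: children's toys → 5.5% → €2.03
Throat lozenges €4.17: nonprescription drugs → 0% → €0.00
External SSD (1 TB) €153.88: electronic goods → 9.5% + 3.25% surcharge = 12.75% → €19.62
Total tax = €1.86 + €2.03 + €19.62 = €23.51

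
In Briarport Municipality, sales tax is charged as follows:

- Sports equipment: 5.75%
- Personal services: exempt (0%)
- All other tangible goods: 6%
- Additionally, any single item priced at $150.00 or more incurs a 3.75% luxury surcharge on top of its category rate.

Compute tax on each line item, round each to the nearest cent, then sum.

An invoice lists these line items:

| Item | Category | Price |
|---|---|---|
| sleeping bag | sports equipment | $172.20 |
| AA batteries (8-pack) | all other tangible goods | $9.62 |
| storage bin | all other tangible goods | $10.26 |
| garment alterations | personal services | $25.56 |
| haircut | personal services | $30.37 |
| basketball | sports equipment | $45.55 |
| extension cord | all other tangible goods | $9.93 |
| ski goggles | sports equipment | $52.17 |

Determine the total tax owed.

$23.78

Sleeping bag $172.20: sports equipment → 5.75% + 3.75% surcharge = 9.5% → $16.36
AA batteries (8-pack) $9.62: all other tangible goods → 6% → $0.58
Storage bin $10.26: all other tangible goods → 6% → $0.62
Garment alterations $25.56: personal services → 0% → $0.00
Haircut $30.37: personal services → 0% → $0.00
Basketball $45.55: sports equipment → 5.75% → $2.62
Extension cord $9.93: all other tangible goods → 6% → $0.60
Ski goggles $52.17: sports equipment → 5.75% → $3.00
Total tax = $16.36 + $0.58 + $0.62 + $2.62 + $0.60 + $3.00 = $23.78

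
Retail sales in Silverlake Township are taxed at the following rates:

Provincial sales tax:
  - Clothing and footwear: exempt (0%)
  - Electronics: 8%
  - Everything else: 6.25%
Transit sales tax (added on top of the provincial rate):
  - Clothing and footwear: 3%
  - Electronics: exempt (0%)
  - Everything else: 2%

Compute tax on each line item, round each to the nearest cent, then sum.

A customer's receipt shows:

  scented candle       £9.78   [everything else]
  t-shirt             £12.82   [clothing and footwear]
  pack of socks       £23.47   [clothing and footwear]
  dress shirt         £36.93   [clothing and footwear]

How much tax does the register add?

Scented candle £9.78: everything else → 6.25% + 2% transit = 8.25% → £0.81
T-shirt £12.82: clothing and footwear → 0% + 3% transit = 3% → £0.38
Pack of socks £23.47: clothing and footwear → 0% + 3% transit = 3% → £0.70
Dress shirt £36.93: clothing and footwear → 0% + 3% transit = 3% → £1.11
Total tax = £0.81 + £0.38 + £0.70 + £1.11 = £3.00

£3.00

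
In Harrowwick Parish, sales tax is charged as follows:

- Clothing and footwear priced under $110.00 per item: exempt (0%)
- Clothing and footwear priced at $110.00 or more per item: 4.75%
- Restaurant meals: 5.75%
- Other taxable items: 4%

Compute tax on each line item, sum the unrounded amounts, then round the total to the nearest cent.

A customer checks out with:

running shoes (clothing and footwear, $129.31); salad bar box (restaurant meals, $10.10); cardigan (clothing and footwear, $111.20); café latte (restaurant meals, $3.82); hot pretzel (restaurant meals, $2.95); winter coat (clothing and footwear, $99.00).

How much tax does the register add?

Running shoes $129.31: clothing and footwear, $110.00 or more → 4.75% → $6.142225
Salad bar box $10.10: restaurant meals → 5.75% → $0.58075
Cardigan $111.20: clothing and footwear, $110.00 or more → 4.75% → $5.282
Café latte $3.82: restaurant meals → 5.75% → $0.21965
Hot pretzel $2.95: restaurant meals → 5.75% → $0.169625
Winter coat $99.00: clothing and footwear, under $110.00 → 0% → $0.00
Unrounded tax sum = $12.39425 → $12.39

$12.39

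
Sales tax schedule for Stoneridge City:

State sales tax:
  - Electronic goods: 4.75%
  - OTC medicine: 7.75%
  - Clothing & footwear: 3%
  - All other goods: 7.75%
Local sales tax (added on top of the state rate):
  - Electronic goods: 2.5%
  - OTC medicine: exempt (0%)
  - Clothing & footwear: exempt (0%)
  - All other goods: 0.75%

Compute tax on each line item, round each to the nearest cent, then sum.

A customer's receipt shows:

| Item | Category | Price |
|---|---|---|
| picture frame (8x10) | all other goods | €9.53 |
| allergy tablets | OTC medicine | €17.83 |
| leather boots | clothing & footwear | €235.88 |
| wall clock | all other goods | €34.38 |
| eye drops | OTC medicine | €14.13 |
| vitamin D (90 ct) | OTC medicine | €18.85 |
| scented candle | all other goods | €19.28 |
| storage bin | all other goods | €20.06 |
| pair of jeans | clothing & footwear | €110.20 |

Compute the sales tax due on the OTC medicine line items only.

Allergy tablets €17.83: OTC medicine → 7.75% + 0% local = 7.75% → €1.38
Eye drops €14.13: OTC medicine → 7.75% + 0% local = 7.75% → €1.10
Vitamin D (90 ct) €18.85: OTC medicine → 7.75% + 0% local = 7.75% → €1.46
Tax on OTC medicine = €1.38 + €1.10 + €1.46 = €3.94

€3.94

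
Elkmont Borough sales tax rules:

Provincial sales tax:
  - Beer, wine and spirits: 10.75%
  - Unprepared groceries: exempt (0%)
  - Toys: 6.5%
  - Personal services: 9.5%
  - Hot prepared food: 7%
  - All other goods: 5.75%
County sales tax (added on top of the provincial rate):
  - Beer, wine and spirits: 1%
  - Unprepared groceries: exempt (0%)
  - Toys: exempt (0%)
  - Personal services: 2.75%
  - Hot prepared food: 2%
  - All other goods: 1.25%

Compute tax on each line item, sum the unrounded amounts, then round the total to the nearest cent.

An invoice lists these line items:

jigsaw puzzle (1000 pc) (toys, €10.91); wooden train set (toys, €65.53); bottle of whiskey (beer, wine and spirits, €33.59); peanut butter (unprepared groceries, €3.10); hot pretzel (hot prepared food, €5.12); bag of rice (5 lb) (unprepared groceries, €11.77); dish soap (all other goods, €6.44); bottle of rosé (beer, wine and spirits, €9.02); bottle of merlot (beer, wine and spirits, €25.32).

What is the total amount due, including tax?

Jigsaw puzzle (1000 pc) €10.91: toys → 6.5% + 0% county = 6.5% → €0.70915
Wooden train set €65.53: toys → 6.5% + 0% county = 6.5% → €4.25945
Bottle of whiskey €33.59: beer, wine and spirits → 10.75% + 1% county = 11.75% → €3.946825
Peanut butter €3.10: unprepared groceries → 0% + 0% county = 0% → €0.00
Hot pretzel €5.12: hot prepared food → 7% + 2% county = 9% → €0.4608
Bag of rice (5 lb) €11.77: unprepared groceries → 0% + 0% county = 0% → €0.00
Dish soap €6.44: all other goods → 5.75% + 1.25% county = 7% → €0.4508
Bottle of rosé €9.02: beer, wine and spirits → 10.75% + 1% county = 11.75% → €1.05985
Bottle of merlot €25.32: beer, wine and spirits → 10.75% + 1% county = 11.75% → €2.9751
Subtotal = €170.80; unrounded tax = €13.861975 → €13.86; total due = €184.66

€184.66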